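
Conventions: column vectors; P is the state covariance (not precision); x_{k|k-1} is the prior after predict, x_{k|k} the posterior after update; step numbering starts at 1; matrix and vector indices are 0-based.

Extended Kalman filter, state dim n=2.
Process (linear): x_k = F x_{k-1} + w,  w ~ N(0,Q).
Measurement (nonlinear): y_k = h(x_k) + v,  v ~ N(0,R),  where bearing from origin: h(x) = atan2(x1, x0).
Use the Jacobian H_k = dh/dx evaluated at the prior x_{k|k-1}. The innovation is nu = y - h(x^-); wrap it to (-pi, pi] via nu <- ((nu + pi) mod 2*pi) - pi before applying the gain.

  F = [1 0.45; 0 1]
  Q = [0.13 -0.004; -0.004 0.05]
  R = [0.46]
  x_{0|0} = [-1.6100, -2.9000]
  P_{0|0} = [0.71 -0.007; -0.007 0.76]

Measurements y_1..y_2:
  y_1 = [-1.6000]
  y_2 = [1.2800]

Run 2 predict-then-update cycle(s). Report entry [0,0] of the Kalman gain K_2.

step 1: x^-=[-2.9150, -2.9000]  P^-=[0.9876 0.3310; 0.3310 0.8100]  H_jac=[0.1715 -0.1724]  S=[0.4936]  K=[0.2276; -0.1679]  nu=[0.7588]  x^+=[-2.7423, -3.0274]  P^+=[0.9620 0.3499; 0.3499 0.7961]
step 2: x^-=[-4.1046, -3.0274]  P^-=[1.5681 0.7041; 0.7041 0.8461]  H_jac=[0.1164 -0.1578]  S=[0.4764]  K=[0.1499; -0.1082]  nu=[-2.4971]  x^+=[-4.4788, -2.7572]  P^+=[1.5574 0.7118; 0.7118 0.8405]

K[0,0] = 0.1499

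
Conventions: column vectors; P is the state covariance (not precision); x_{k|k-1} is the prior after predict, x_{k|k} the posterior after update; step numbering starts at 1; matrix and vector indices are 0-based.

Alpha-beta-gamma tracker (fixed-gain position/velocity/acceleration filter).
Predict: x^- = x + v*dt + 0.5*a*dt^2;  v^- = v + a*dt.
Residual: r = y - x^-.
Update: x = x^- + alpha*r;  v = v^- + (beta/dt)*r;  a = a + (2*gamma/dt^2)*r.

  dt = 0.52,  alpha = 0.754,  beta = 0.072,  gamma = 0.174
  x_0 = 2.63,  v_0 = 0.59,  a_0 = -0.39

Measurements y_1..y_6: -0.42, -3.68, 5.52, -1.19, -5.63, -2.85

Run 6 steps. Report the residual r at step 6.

step 1: x_pred=2.8841  r=-3.3041  x^+=0.3928  v^+=-0.0703  a^+=-4.6423
step 2: x_pred=-0.2714  r=-3.4086  x^+=-2.8415  v^+=-2.9562  a^+=-9.0291
step 3: x_pred=-5.5995  r=11.1195  x^+=2.7846  v^+=-6.1118  a^+=5.2814
step 4: x_pred=0.3206  r=-1.5106  x^+=-0.8184  v^+=-3.5746  a^+=3.3374
step 5: x_pred=-2.2260  r=-3.4040  x^+=-4.7926  v^+=-2.3105  a^+=-1.0436
step 6: x_pred=-6.1351  r=3.2851  x^+=-3.6581  v^+=-2.3982  a^+=3.1844

resid = 3.2851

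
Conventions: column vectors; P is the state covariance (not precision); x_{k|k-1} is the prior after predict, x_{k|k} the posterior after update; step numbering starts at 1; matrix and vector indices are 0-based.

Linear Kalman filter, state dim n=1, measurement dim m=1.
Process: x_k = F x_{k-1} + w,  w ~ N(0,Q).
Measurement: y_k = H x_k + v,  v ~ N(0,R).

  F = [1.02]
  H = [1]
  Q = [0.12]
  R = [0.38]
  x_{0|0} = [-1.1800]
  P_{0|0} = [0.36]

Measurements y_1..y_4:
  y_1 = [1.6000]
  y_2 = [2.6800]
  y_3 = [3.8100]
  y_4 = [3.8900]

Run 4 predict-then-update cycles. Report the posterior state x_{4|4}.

step 1: x^-=[-1.2036]  P^-=[0.4945]  S=[0.8745]  K=[0.5655]  nu=[2.8036]  x^+=[0.3818]  P^+=[0.2149]
step 2: x^-=[0.3894]  P^-=[0.3436]  S=[0.7236]  K=[0.4748]  nu=[2.2906]  x^+=[1.4771]  P^+=[0.1804]
step 3: x^-=[1.5066]  P^-=[0.3077]  S=[0.6877]  K=[0.4475]  nu=[2.3034]  x^+=[2.5373]  P^+=[0.1700]
step 4: x^-=[2.5880]  P^-=[0.2969]  S=[0.6769]  K=[0.4386]  nu=[1.3020]  x^+=[3.1591]  P^+=[0.1667]

x_post = [3.1591]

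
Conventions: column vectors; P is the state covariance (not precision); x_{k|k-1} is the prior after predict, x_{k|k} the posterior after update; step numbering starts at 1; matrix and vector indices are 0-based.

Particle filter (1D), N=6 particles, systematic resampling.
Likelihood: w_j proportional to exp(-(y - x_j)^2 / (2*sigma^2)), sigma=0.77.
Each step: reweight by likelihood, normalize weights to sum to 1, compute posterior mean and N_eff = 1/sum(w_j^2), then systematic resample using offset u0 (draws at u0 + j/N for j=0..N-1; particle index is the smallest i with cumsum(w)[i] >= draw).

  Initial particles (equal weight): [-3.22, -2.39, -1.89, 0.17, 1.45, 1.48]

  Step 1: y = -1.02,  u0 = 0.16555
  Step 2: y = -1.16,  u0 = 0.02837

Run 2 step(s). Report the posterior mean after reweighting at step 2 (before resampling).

post_mean = -1.7523

step 1: w=[0.0159, 0.1930, 0.4962, 0.2846, 0.0055, 0.0048]  mean=-1.3867  Neff=2.7412  idx=[1, 2, 2, 2, 3, 5]
step 2: w=[0.1153, 0.2635, 0.2635, 0.2635, 0.0929, 0.0012]  mean=-1.7523  Neff=4.3425  idx=[0, 1, 1, 2, 3, 3]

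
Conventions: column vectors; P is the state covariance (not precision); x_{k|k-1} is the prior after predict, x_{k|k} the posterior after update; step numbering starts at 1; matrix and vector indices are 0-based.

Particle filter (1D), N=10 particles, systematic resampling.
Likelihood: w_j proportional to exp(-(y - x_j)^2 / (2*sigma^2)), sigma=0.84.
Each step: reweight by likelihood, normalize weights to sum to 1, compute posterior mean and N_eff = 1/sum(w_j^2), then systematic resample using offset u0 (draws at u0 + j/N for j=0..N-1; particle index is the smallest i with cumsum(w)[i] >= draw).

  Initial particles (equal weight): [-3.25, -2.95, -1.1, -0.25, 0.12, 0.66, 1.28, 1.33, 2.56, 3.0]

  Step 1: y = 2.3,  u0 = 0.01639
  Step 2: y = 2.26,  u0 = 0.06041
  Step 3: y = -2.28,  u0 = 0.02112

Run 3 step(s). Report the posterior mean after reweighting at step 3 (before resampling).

post_mean = 1.2951

step 1: w=[0.0000, 0.0000, 0.0001, 0.0035, 0.0121, 0.0523, 0.1682, 0.1804, 0.3350, 0.2484]  mean=2.0930  Neff=4.2075  idx=[5, 6, 6, 7, 7, 8, 8, 8, 9, 9]
step 2: w=[0.0253, 0.0787, 0.0787, 0.0843, 0.0843, 0.1459, 0.1459, 0.1459, 0.1055, 0.1055]  mean=2.1959  Neff=8.8220  idx=[1, 2, 3, 5, 5, 6, 7, 7, 8, 9]
step 3: w=[0.3600, 0.3600, 0.2792, 0.0002, 0.0002, 0.0002, 0.0002, 0.0002, 0.0000, 0.0000]  mean=1.2951  Neff=2.9666  idx=[0, 0, 0, 0, 1, 1, 1, 2, 2, 2]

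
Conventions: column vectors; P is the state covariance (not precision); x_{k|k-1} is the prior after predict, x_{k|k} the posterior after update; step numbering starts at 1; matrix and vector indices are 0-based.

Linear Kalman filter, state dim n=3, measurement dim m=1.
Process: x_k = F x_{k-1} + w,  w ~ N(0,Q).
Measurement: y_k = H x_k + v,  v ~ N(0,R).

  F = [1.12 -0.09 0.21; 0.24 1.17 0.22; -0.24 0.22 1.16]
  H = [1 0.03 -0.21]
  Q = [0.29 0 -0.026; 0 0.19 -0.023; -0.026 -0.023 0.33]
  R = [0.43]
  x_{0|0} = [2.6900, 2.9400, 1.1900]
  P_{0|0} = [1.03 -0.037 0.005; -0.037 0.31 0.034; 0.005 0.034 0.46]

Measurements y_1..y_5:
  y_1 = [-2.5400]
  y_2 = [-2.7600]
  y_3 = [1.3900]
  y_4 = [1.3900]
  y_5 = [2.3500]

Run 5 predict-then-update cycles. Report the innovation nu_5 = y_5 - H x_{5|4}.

step 1: x^-=[2.9981, 4.3472, 1.3816]  P^-=[1.6134 0.2270 -0.2026; 0.2270 0.6932 0.1722; -0.2026 0.1722 1.0418]  S=[2.1865]  K=[0.7605; 0.0968; -0.1904]  nu=[-5.3784]  x^+=[-1.0919, 3.8267, 2.4054]  P^+=[0.3489 0.0661 0.1139; 0.0661 0.6727 0.2125; 0.1139 0.2125 0.9626]
step 2: x^-=[-1.0622, 4.7444, 3.8942]  P^-=[0.8078 0.2344 0.2490; 0.2344 1.3361 0.6850; 0.2490 0.6850 1.7159]  S=[1.2156]  K=[0.6273; 0.1074; -0.0747]  nu=[-1.0223]  x^+=[-1.7036, 4.6346, 3.9706]  P^+=[0.3294 0.1524 0.3059; 0.1524 1.3221 0.6948; 0.3059 0.6948 1.7091]
step 3: x^-=[-1.4913, 5.8871, 6.0344]  P^-=[0.8762 0.4725 0.6581; 0.4725 2.5771 1.7453; 0.6581 1.7453 2.8810]  S=[1.1656]  K=[0.6454; 0.1573; 0.0905]  nu=[3.9719]  x^+=[1.0720, 6.5118, 6.3937]  P^+=[0.3908 0.3542 0.5900; 0.3542 2.5482 1.7288; 0.5900 1.7288 2.8714]
step 4: x^-=[1.9573, 9.2827, 8.5920]  P^-=[1.0683 0.9915 1.2491; 0.9915 4.9910 3.8255; 1.2491 3.8255 4.8560]  S=[1.2036]  K=[0.6944; 0.2808; 0.2859]  nu=[0.9585]  x^+=[2.6229, 9.5518, 8.8661]  P^+=[0.4880 0.7569 1.0102; 0.7569 4.8961 3.7289; 1.0102 3.7289 4.7576]
step 5: x^-=[3.9398, 13.7556, 11.7566]  P^-=[1.3333 1.9531 2.1522; 1.9531 9.6020 7.7199; 2.1522 7.7199 8.2578]  S=[1.2521]  K=[0.7507; 0.4952; 0.5189]  nu=[0.4664]  x^+=[4.2899, 13.9866, 11.9986]  P^+=[0.6277 1.4877 1.6645; 1.4877 9.2950 7.3982; 1.6645 7.3982 7.9207]

innov = [0.4664]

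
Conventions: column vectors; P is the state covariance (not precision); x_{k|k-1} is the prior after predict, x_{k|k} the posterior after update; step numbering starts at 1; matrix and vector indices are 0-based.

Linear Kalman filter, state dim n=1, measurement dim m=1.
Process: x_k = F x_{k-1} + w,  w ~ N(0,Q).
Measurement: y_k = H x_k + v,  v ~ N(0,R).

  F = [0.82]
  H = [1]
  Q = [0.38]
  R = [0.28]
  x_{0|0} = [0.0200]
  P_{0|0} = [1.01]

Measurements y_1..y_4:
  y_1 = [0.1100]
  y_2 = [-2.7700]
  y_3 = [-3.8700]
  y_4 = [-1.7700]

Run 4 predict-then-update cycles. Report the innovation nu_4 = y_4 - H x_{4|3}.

step 1: x^-=[0.0164]  P^-=[1.0591]  S=[1.3391]  K=[0.7909]  nu=[0.0936]  x^+=[0.0904]  P^+=[0.2215]
step 2: x^-=[0.0742]  P^-=[0.5289]  S=[0.8089]  K=[0.6539]  nu=[-2.8442]  x^+=[-1.7855]  P^+=[0.1831]
step 3: x^-=[-1.4641]  P^-=[0.5031]  S=[0.7831]  K=[0.6424]  nu=[-2.4059]  x^+=[-3.0098]  P^+=[0.1799]
step 4: x^-=[-2.4680]  P^-=[0.5010]  S=[0.7810]  K=[0.6415]  nu=[0.6980]  x^+=[-2.0203]  P^+=[0.1796]

innov = [0.6980]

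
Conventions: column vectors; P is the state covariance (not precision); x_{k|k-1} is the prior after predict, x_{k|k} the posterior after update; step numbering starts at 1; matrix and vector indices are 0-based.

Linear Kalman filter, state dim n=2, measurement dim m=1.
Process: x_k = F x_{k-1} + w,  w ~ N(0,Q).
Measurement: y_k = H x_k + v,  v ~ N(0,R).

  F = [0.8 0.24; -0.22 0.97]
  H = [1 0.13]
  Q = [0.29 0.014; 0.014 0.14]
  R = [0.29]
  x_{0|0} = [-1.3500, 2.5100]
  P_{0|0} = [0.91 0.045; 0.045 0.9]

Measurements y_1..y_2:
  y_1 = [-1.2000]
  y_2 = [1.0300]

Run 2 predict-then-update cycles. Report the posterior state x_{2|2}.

step 1: x^-=[-0.4776, 2.7317]  P^-=[0.9415 0.0959; 0.0959 1.0116]  S=[1.2736]  K=[0.7491; 0.1786]  nu=[-1.0775]  x^+=[-1.2847, 2.5393]  P^+=[0.2269 -0.0744; -0.0744 0.9710]
step 2: x^-=[-0.4184, 2.7458]  P^-=[0.4626 0.1463; 0.1463 1.0964]  S=[0.8091]  K=[0.5952; 0.3569]  nu=[1.0914]  x^+=[0.2312, 3.1353]  P^+=[0.1759 -0.0256; -0.0256 0.9933]

x_post = [0.2312, 3.1353]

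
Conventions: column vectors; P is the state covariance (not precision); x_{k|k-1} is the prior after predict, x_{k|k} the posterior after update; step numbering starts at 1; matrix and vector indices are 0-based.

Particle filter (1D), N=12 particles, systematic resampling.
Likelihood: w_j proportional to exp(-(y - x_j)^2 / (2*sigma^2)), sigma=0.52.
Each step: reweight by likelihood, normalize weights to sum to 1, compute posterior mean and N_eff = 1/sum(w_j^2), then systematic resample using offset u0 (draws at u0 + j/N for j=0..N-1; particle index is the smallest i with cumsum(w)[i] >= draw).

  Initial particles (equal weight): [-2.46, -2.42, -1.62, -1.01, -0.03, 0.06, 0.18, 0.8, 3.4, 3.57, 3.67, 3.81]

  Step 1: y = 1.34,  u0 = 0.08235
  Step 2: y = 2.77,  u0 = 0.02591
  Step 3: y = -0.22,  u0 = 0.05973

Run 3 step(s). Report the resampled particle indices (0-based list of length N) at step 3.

step 1: w=[0.0000, 0.0000, 0.0000, 0.0000, 0.0417, 0.0648, 0.1113, 0.7815, 0.0005, 0.0001, 0.0001, 0.0000]  mean=0.6503  Neff=1.5898  idx=[5, 6, 7, 7, 7, 7, 7, 7, 7, 7, 7, 7]
step 2: w=[0.0002, 0.0005, 0.0999, 0.0999, 0.0999, 0.0999, 0.0999, 0.0999, 0.0999, 0.0999, 0.0999, 0.0999]  mean=0.7995  Neff=10.0140  idx=[2, 3, 3, 4, 5, 6, 7, 8, 8, 9, 10, 11]
step 3: w=[0.0833, 0.0833, 0.0833, 0.0833, 0.0833, 0.0833, 0.0833, 0.0833, 0.0833, 0.0833, 0.0833, 0.0833]  mean=0.8000  Neff=12.0000  idx=[0, 1, 2, 3, 4, 5, 6, 7, 8, 9, 10, 11]

resampled_idx = [0, 1, 2, 3, 4, 5, 6, 7, 8, 9, 10, 11]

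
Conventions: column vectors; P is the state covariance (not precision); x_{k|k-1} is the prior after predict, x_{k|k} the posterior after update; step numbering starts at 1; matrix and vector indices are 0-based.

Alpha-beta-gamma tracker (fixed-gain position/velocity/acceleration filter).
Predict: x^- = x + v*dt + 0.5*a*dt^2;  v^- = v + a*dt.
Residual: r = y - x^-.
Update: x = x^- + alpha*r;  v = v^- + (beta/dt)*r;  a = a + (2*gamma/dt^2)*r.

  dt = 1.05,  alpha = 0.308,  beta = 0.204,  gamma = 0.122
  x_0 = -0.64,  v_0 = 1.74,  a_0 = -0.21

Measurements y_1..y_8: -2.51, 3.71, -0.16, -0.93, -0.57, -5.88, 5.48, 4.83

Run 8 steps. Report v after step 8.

v_post = 2.1255

step 1: x_pred=1.0712  r=-3.5812  x^+=-0.0318  v^+=0.8237  a^+=-1.0026
step 2: x_pred=0.2804  r=3.4296  x^+=1.3367  v^+=0.4373  a^+=-0.2436
step 3: x_pred=1.6617  r=-1.8217  x^+=1.1006  v^+=-0.1724  a^+=-0.6467
step 4: x_pred=0.5631  r=-1.4931  x^+=0.1032  v^+=-1.1415  a^+=-0.9772
step 5: x_pred=-1.6340  r=1.0640  x^+=-1.3063  v^+=-1.9608  a^+=-0.7417
step 6: x_pred=-3.7740  r=-2.1060  x^+=-4.4227  v^+=-3.1488  a^+=-1.2078
step 7: x_pred=-8.3947  r=13.8747  x^+=-4.1213  v^+=-1.7213  a^+=1.8629
step 8: x_pred=-4.9017  r=9.7317  x^+=-1.9043  v^+=2.1255  a^+=4.0167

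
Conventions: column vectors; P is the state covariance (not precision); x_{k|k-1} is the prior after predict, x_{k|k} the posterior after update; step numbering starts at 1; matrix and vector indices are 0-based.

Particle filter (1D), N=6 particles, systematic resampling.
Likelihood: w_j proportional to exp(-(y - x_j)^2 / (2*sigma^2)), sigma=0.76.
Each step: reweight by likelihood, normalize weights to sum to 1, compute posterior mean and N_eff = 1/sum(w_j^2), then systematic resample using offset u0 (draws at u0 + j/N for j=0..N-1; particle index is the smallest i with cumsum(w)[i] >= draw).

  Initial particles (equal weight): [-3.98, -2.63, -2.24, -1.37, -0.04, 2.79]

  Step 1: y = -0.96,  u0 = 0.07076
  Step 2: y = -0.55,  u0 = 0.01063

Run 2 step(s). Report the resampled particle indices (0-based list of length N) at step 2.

step 1: w=[0.0002, 0.0533, 0.1444, 0.5155, 0.2866, 0.0000]  mean=-1.1822  Neff=2.6914  idx=[2, 3, 3, 3, 4, 4]
step 2: w=[0.0251, 0.1664, 0.1664, 0.1664, 0.2378, 0.2378]  mean=-0.7593  Neff=5.0808  idx=[0, 1, 2, 3, 4, 5]

resampled_idx = [0, 1, 2, 3, 4, 5]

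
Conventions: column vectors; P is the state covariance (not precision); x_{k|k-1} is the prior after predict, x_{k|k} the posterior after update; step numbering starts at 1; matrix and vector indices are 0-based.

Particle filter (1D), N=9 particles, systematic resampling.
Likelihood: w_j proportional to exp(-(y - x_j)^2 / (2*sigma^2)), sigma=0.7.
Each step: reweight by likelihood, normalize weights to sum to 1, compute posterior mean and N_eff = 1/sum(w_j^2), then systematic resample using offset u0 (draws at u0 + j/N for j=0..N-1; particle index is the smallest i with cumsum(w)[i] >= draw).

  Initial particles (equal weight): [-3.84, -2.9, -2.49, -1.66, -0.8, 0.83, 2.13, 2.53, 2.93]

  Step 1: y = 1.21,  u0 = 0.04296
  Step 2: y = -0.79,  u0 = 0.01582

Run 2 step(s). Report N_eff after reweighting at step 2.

N_eff = 5.0149

step 1: w=[0.0000, 0.0000, 0.0000, 0.0001, 0.0107, 0.5682, 0.2776, 0.1113, 0.0322]  mean=1.4298  Neff=2.4189  idx=[5, 5, 5, 5, 5, 6, 6, 6, 7]
step 2: w=[0.1997, 0.1997, 0.1997, 0.1997, 0.1997, 0.0005, 0.0005, 0.0005, 0.0000]  mean=0.8320  Neff=5.0149  idx=[0, 0, 1, 1, 2, 2, 3, 3, 4]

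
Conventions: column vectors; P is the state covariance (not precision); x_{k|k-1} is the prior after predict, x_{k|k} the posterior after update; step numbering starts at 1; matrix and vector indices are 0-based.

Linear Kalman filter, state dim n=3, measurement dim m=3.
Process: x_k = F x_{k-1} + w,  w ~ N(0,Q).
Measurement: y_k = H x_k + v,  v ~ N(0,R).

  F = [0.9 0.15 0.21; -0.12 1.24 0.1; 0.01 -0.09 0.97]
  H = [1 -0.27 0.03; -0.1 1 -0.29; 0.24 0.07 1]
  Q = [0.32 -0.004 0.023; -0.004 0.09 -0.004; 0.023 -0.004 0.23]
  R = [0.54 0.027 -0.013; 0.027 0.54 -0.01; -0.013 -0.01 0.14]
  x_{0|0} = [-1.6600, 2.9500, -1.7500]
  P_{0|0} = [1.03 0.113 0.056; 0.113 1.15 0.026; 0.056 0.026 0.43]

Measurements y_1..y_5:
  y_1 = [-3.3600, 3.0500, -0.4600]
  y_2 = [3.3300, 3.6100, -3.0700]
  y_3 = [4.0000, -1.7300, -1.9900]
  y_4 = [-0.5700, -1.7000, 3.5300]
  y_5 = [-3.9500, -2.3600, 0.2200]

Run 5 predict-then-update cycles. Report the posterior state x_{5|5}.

step 1: x^-=[-1.4190, 3.6822, -1.9796]  P^-=[1.2525 0.2426 0.1476; 0.2426 1.8488 -0.0647; 0.1476 -0.0647 0.6403]  S=[1.8067 -0.4042 0.4392; -0.4042 2.4528 -0.1282; 0.4392 -0.1282 0.9315]  K=[0.6393 0.1471 0.2183; -0.0348 0.7590 0.2529; -0.1009 -0.0852 0.7565]  nu=[-0.8874, -1.3482, 1.6024]  x^+=[-1.8348, 3.0950, -0.5631]  P^+=[0.3783 0.1098 -0.0777; 0.1098 0.4096 -0.0268; -0.0777 -0.0268 0.1286]
step 2: x^-=[-1.3054, 4.0017, -0.8431]  P^-=[0.6399 0.1422 -0.0331; 0.1422 0.6891 -0.0581; -0.0331 -0.0581 0.3573]  S=[1.1526 -0.0767 0.1213; -0.0767 1.2689 -0.0990; 0.1213 -0.0990 0.5183]  K=[0.5123 0.1121 0.1532; -0.0191 0.5563 0.1574; -0.0815 -0.0775 0.6705]  nu=[5.7411, -0.7667, -2.1937]  x^+=[1.2139, 3.1202, -2.7223]  P^+=[0.3024 0.0843 -0.0648; 0.0843 0.2996 -0.0245; -0.0648 -0.0245 0.1130]
step 3: x^-=[0.9888, 3.4511, -2.9093]  P^-=[0.5734 0.1031 -0.0218; 0.1031 0.5266 -0.0466; -0.0218 -0.0466 0.3416]  S=[1.0959 -0.0683 0.1160; -0.0683 1.1062 -0.1039; 0.1160 -0.1039 0.5037]  K=[0.4870 0.0913 0.1509; -0.0208 0.4904 0.1357; -0.0738 -0.0720 0.6635]  nu=[4.0302, -5.9259, 0.4404]  x^+=[2.4768, 0.5211, -2.4880]  P^+=[0.2847 0.0722 -0.0595; 0.0722 0.2639 -0.0214; -0.0595 -0.0214 0.1103]
step 4: x^-=[1.7848, 0.1002, -2.4355]  P^-=[0.5571 0.0861 -0.0160; 0.0861 0.4756 -0.0401; -0.0160 -0.0401 0.3384]  S=[1.0852 -0.0713 0.1169; -0.0713 1.0548 -0.1048; 0.1169 -0.1048 0.5024]  K=[0.4805 0.0807 0.1512; -0.0235 0.4651 0.1300; -0.0713 -0.0686 0.6626]  nu=[-2.2547, -2.3280, 5.5301]  x^+=[1.3498, -0.2107, 1.5495]  P^+=[0.2793 0.0663 -0.0576; 0.0663 0.2502 -0.0196; -0.0576 -0.0196 0.1096]
step 5: x^-=[1.5086, -0.2683, 1.5355]  P^-=[0.5516 0.0783 -0.0137; 0.0783 0.4566 -0.0368; -0.0137 -0.0368 0.3373]  S=[1.0827 -0.0739 0.1174; -0.0739 1.0354 -0.1046; 0.1174 -0.1046 0.5023]  K=[0.4783 0.0756 0.1513; -0.0254 0.4549 0.1284; -0.0705 -0.0668 0.6625]  nu=[-5.5771, -1.4955, -1.6588]  x^+=[-1.5231, -1.0200, 0.9295]  P^+=[0.2772 0.0635 -0.0568; 0.0635 0.2446 -0.0186; -0.0568 -0.0186 0.1093]

x_post = [-1.5231, -1.0200, 0.9295]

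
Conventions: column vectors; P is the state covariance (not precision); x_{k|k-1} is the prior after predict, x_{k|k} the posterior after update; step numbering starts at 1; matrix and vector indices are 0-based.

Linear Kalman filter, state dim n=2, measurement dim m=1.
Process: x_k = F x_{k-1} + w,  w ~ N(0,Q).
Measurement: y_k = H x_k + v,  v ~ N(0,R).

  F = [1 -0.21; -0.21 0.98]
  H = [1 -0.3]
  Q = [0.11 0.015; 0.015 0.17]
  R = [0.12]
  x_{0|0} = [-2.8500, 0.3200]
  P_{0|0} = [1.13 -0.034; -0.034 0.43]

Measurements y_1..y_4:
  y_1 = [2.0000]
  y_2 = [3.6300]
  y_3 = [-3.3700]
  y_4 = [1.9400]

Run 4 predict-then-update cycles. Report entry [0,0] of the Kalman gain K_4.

step 1: x^-=[-2.9172, 0.9121]  P^-=[1.2732 -0.3456; -0.3456 0.6468]  S=[1.6588]  K=[0.8301; -0.3253]  nu=[5.1908]  x^+=[1.3915, -0.7766]  P^+=[0.1303 0.1023; 0.1023 0.4712]
step 2: x^-=[1.5546, -1.0533]  P^-=[0.2181 -0.0045; -0.0045 0.5862]  S=[0.3936]  K=[0.5576; -0.4584]  nu=[1.7594]  x^+=[2.5357, -1.8597]  P^+=[0.0957 0.0961; 0.0961 0.5035]
step 3: x^-=[2.9262, -2.3550]  P^-=[0.1876 -0.0104; -0.0104 0.6183]  S=[0.3695]  K=[0.5162; -0.5301]  nu=[-7.0027]  x^+=[-0.6884, 1.3570]  P^+=[0.0892 0.0907; 0.0907 0.5145]
step 4: x^-=[-0.9734, 1.4744]  P^-=[0.1837 -0.0167; -0.0167 0.6307]  S=[0.3705]  K=[0.5094; -0.5557]  nu=[3.3557]  x^+=[0.7361, -0.3903]  P^+=[0.0876 0.0882; 0.0882 0.5163]

K[0,0] = 0.5094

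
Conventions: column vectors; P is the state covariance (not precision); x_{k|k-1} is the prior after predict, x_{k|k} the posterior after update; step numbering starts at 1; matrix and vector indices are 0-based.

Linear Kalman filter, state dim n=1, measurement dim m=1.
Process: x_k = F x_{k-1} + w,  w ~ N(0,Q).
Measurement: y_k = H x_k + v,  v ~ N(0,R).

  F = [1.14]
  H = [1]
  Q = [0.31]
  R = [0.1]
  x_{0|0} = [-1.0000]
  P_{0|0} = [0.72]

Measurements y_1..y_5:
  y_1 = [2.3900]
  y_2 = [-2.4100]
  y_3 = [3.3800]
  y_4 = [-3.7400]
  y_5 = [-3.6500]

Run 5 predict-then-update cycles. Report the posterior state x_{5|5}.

x_post = [-3.4909]

step 1: x^-=[-1.1400]  P^-=[1.2457]  S=[1.3457]  K=[0.9257]  nu=[3.5300]  x^+=[2.1277]  P^+=[0.0926]
step 2: x^-=[2.4256]  P^-=[0.4303]  S=[0.5303]  K=[0.8114]  nu=[-4.8356]  x^+=[-1.4982]  P^+=[0.0811]
step 3: x^-=[-1.7079]  P^-=[0.4155]  S=[0.5155]  K=[0.8060]  nu=[5.0879]  x^+=[2.3929]  P^+=[0.0806]
step 4: x^-=[2.7279]  P^-=[0.4147]  S=[0.5147]  K=[0.8057]  nu=[-6.4679]  x^+=[-2.4835]  P^+=[0.0806]
step 5: x^-=[-2.8312]  P^-=[0.4147]  S=[0.5147]  K=[0.8057]  nu=[-0.8188]  x^+=[-3.4909]  P^+=[0.0806]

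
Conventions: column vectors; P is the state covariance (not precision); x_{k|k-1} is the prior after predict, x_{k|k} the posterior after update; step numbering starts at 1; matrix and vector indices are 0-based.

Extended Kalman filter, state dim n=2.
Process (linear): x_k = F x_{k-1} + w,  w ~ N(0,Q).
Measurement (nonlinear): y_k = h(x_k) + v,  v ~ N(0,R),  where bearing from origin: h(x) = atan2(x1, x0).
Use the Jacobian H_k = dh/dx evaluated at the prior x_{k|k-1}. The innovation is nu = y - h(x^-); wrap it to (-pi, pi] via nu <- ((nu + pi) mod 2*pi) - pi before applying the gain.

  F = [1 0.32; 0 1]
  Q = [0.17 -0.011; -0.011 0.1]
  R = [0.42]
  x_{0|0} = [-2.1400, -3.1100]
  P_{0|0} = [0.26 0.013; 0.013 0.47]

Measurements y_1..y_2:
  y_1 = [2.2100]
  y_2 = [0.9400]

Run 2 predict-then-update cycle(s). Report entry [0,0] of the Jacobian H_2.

step 1: x^-=[-3.1352, -3.1100]  P^-=[0.4864 0.1524; 0.1524 0.5700]  H_jac=[0.1595 -0.1608]  S=[0.4393]  K=[0.1208; -0.1533]  nu=[-1.7130]  x^+=[-3.3422, -2.8474]  P^+=[0.4800 0.1605; 0.1605 0.5597]
step 2: x^-=[-4.2533, -2.8474]  P^-=[0.8101 0.3286; 0.3286 0.6597]  H_jac=[0.1087 -0.1623]  S=[0.4354]  K=[0.0797; -0.1640]  nu=[-2.7915]  x^+=[-4.4758, -2.3898]  P^+=[0.8073 0.3343; 0.3343 0.6480]

H_jac[0,0] = 0.1087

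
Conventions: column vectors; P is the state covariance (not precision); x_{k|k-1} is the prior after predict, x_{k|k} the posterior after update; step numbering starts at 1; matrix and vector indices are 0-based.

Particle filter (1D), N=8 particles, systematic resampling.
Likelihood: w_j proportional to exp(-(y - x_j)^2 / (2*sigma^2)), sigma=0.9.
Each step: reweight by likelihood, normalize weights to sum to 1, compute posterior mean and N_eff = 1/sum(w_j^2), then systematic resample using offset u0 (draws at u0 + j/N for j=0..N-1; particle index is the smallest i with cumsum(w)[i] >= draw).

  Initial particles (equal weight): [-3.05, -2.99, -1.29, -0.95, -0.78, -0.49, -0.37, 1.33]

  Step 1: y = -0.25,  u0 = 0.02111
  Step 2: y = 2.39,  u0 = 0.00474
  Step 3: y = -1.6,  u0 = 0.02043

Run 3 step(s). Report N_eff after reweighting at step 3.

step 1: w=[0.0018, 0.0023, 0.1198, 0.1726, 0.1964, 0.2254, 0.2315, 0.0500]  mean=-0.6138  Neff=5.2719  idx=[2, 3, 3, 4, 5, 5, 6, 6]
step 2: w=[0.0068, 0.0297, 0.0297, 0.0588, 0.1737, 0.1737, 0.2638, 0.2638]  mean=-0.4765  Neff=4.8833  idx=[0, 4, 4, 5, 6, 6, 7, 7]
step 3: w=[0.2406, 0.1193, 0.1193, 0.1193, 0.1003, 0.1003, 0.1003, 0.1003]  mean=-0.6343  Neff=7.0976  idx=[0, 0, 1, 2, 3, 4, 5, 6]

N_eff = 7.0976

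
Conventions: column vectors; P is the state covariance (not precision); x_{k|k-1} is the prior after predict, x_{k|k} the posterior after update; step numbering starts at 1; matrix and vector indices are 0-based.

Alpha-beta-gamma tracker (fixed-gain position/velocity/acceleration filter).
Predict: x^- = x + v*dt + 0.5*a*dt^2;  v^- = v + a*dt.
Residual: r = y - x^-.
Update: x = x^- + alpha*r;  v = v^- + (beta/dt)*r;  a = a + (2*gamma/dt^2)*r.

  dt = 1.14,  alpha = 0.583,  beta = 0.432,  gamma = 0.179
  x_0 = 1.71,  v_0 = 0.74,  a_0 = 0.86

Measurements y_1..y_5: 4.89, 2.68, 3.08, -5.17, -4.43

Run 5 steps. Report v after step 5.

step 1: x_pred=3.1124  r=1.7776  x^+=4.1488  v^+=2.3940  a^+=1.3497
step 2: x_pred=7.7549  r=-5.0749  x^+=4.7962  v^+=2.0095  a^+=-0.0483
step 3: x_pred=7.0557  r=-3.9757  x^+=4.7379  v^+=0.4478  a^+=-1.1435
step 4: x_pred=4.5053  r=-9.6753  x^+=-1.1354  v^+=-4.5222  a^+=-3.8088
step 5: x_pred=-8.7656  r=4.3356  x^+=-6.2380  v^+=-7.2212  a^+=-2.6144

v_post = -7.2212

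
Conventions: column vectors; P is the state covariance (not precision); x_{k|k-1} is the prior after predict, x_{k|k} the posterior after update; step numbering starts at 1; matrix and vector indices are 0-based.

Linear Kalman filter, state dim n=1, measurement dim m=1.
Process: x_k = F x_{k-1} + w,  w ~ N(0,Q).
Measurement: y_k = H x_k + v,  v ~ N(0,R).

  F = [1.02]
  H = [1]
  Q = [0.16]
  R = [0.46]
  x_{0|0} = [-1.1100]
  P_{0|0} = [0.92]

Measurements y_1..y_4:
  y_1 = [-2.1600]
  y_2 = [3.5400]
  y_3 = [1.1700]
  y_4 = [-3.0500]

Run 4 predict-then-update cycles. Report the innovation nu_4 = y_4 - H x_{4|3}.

step 1: x^-=[-1.1322]  P^-=[1.1172]  S=[1.5772]  K=[0.7083]  nu=[-1.0278]  x^+=[-1.8602]  P^+=[0.3258]
step 2: x^-=[-1.8974]  P^-=[0.4990]  S=[0.9590]  K=[0.5203]  nu=[5.4374]  x^+=[0.9318]  P^+=[0.2394]
step 3: x^-=[0.9505]  P^-=[0.4090]  S=[0.8690]  K=[0.4707]  nu=[0.2195]  x^+=[1.0538]  P^+=[0.2165]
step 4: x^-=[1.0749]  P^-=[0.3853]  S=[0.8453]  K=[0.4558]  nu=[-4.1249]  x^+=[-0.8052]  P^+=[0.2097]

innov = [-4.1249]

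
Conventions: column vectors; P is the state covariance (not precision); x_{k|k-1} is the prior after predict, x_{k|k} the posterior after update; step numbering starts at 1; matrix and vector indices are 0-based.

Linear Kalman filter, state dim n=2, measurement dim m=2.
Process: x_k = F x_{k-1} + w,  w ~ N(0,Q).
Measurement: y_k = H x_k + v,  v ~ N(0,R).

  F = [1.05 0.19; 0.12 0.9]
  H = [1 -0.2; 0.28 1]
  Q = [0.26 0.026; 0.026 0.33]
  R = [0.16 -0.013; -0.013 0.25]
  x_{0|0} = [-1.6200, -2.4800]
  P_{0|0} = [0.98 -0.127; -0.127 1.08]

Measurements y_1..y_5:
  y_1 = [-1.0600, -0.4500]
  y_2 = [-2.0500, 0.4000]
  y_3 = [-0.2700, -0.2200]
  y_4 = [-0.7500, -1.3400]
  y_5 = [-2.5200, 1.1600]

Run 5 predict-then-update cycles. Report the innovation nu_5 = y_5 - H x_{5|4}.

innov = [-1.5575, 2.2381]

step 1: x^-=[-2.1722, -2.4264]  P^-=[1.3288 0.2112; 0.2112 1.1915]  S=[1.4519 0.3202; 0.3202 1.6640]  K=[0.8446 0.1880; -0.1925 0.7886]  nu=[0.6269, 2.5846]  x^+=[-1.1567, -0.5088]  P^+=[0.1325 -0.0011; -0.0011 0.2000]
step 2: x^-=[-1.3112, -0.5967]  P^-=[0.4129 0.0759; 0.0759 0.4936]  S=[0.5623 0.0755; 0.0755 0.8185]  K=[0.6844 0.1708; -0.1267 0.6407]  nu=[-0.8581, 1.3638]  x^+=[-1.6655, 0.3859]  P^+=[0.1080 0.0036; 0.0036 0.1608]
step 3: x^-=[-1.6755, 0.1475]  P^-=[0.3863 0.0706; 0.0706 0.4626]  S=[0.5366 0.0693; 0.0693 0.7824]  K=[0.6718 0.1690; -0.1219 0.6273]  nu=[1.4350, 0.1017]  x^+=[-0.6943, 0.0363]  P^+=[0.1061 0.0038; 0.0038 0.1573]
step 4: x^-=[-0.7221, -0.0506]  P^-=[0.3841 0.0700; 0.0700 0.4598]  S=[0.5345 0.0686; 0.0686 0.7791]  K=[0.6708 0.1688; -0.1215 0.6260]  nu=[-0.0380, -1.0872]  x^+=[-0.9311, -0.7266]  P^+=[0.1059 0.0038; 0.0038 0.1570]
step 5: x^-=[-1.1157, -0.7657]  P^-=[0.3839 0.0699; 0.0699 0.4595]  S=[0.5344 0.0686; 0.0686 0.7788]  K=[0.6707 0.1687; -0.1215 0.6259]  nu=[-1.5575, 2.2381]  x^+=[-1.7826, 0.8244]  P^+=[0.1059 0.0038; 0.0038 0.1570]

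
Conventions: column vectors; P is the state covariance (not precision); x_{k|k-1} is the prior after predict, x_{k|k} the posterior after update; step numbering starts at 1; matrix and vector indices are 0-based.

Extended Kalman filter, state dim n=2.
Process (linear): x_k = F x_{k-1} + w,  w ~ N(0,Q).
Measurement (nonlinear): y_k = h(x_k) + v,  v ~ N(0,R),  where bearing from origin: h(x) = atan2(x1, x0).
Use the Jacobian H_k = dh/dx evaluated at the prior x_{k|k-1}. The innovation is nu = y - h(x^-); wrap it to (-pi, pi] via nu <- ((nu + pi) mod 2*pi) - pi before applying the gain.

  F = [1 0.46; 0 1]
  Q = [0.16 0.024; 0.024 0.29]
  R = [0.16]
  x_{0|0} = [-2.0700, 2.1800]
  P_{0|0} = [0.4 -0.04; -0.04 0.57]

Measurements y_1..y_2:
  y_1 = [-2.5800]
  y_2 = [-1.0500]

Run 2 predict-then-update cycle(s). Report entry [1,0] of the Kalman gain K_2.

K[1,0] = -1.1718

step 1: x^-=[-1.0672, 2.1800]  P^-=[0.6438 0.2462; 0.2462 0.8600]  H_jac=[-0.3700 -0.1811]  S=[0.3094]  K=[-0.9142; -0.7980]  nu=[1.6771]  x^+=[-2.6004, 0.8416]  P^+=[0.3853 0.0205; 0.0205 0.6630]
step 2: x^-=[-2.2133, 0.8416]  P^-=[0.7044 0.3495; 0.3495 0.9530]  H_jac=[-0.1501 -0.3947]  S=[0.3658]  K=[-0.6662; -1.1718]  nu=[2.4550]  x^+=[-3.8488, -2.0352]  P^+=[0.5421 0.0639; 0.0639 0.4507]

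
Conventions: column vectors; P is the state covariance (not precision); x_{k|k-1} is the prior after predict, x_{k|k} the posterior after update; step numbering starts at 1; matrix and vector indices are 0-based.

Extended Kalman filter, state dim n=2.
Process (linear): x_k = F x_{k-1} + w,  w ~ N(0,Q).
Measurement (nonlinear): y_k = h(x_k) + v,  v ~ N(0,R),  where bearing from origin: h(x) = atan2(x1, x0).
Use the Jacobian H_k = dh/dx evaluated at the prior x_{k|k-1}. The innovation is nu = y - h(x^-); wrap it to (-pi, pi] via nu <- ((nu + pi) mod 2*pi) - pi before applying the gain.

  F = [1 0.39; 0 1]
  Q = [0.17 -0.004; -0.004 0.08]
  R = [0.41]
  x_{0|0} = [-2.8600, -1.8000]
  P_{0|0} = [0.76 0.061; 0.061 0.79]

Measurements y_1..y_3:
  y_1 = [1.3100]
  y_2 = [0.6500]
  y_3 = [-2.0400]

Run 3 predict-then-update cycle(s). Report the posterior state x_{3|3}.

step 1: x^-=[-3.5620, -1.8000]  P^-=[1.0977 0.3651; 0.3651 0.8700]  H_jac=[0.1130 -0.2236]  S=[0.4491]  K=[0.0944; -0.3414]  nu=[-2.2995]  x^+=[-3.7791, -1.0150]  P^+=[1.0937 0.3796; 0.3796 0.8177]
step 2: x^-=[-4.1750, -1.0150]  P^-=[1.6842 0.6945; 0.6945 0.8977]  H_jac=[0.0550 -0.2262]  S=[0.4437]  K=[-0.1453; -0.3715]  nu=[-2.7301]  x^+=[-3.7784, -0.0009]  P^+=[1.6748 0.6705; 0.6705 0.8364]
step 3: x^-=[-3.7788, -0.0009]  P^-=[2.4950 0.9927; 0.9927 0.9164]  H_jac=[0.0001 -0.2646]  S=[0.4741]  K=[-0.5537; -0.5114]  nu=[1.1014]  x^+=[-4.3886, -0.5641]  P^+=[2.3497 0.8585; 0.8585 0.7925]

x_post = [-4.3886, -0.5641]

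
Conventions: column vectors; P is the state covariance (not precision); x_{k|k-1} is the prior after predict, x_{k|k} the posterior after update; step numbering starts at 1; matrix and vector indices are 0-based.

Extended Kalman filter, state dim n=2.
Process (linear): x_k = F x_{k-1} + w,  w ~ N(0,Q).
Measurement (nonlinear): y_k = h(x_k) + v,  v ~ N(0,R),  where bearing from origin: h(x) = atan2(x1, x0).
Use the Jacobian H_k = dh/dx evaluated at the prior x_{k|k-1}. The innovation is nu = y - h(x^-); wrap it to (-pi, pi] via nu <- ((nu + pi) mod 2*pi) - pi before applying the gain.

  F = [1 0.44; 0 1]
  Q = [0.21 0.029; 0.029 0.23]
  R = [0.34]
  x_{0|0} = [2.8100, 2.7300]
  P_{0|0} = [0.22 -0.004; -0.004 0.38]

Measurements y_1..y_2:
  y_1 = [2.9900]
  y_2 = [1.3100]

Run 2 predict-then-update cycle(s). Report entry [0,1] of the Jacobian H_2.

H_jac[0,1] = 0.1367

step 1: x^-=[4.0112, 2.7300]  P^-=[0.5000 0.1922; 0.1922 0.6100]  H_jac=[-0.1160 0.1704]  S=[0.3568]  K=[-0.0707; 0.2288]  nu=[2.3924]  x^+=[3.8420, 3.2774]  P^+=[0.4983 0.1980; 0.1980 0.5913]
step 2: x^-=[5.2840, 3.2774]  P^-=[0.9970 0.4872; 0.4872 0.8213]  H_jac=[-0.0848 0.1367]  S=[0.3512]  K=[-0.0511; 0.2020]  nu=[0.7548]  x^+=[5.2455, 3.4299]  P^+=[0.9960 0.4908; 0.4908 0.8070]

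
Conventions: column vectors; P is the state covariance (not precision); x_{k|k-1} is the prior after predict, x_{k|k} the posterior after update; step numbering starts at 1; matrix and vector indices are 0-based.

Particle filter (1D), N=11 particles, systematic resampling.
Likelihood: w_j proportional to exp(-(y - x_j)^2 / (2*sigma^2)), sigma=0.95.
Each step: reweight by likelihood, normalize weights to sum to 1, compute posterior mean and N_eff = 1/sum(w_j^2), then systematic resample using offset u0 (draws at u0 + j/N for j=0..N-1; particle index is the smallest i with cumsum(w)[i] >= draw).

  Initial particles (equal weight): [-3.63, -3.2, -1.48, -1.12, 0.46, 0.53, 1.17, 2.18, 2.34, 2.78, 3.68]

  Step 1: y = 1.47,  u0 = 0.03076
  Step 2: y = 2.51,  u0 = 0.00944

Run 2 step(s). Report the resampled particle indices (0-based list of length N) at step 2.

resampled_idx = [0, 3, 5, 6, 6, 7, 8, 8, 9, 9, 10]

step 1: w=[0.0000, 0.0000, 0.0020, 0.0060, 0.1409, 0.1520, 0.2360, 0.1876, 0.1631, 0.0958, 0.0166]  mean=1.5297  Neff=5.8850  idx=[4, 4, 5, 6, 6, 6, 7, 7, 8, 8, 9]
step 2: w=[0.0156, 0.0156, 0.0183, 0.0594, 0.0594, 0.0594, 0.1511, 0.1511, 0.1580, 0.1580, 0.1542]  mean=2.0592  Neff=7.6486  idx=[0, 3, 5, 6, 6, 7, 8, 8, 9, 9, 10]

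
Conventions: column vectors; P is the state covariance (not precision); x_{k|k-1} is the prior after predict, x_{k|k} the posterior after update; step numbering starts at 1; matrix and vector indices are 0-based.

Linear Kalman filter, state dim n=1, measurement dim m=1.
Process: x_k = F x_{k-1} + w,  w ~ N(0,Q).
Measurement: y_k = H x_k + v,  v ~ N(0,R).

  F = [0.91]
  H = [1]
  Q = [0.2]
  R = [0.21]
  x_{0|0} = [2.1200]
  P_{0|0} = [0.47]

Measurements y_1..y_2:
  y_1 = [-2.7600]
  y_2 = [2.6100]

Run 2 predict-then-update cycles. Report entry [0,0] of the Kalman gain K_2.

K[0,0] = 0.6098

step 1: x^-=[1.9292]  P^-=[0.5892]  S=[0.7992]  K=[0.7372]  nu=[-4.6892]  x^+=[-1.5279]  P^+=[0.1548]
step 2: x^-=[-1.3904]  P^-=[0.3282]  S=[0.5382]  K=[0.6098]  nu=[4.0004]  x^+=[1.0491]  P^+=[0.1281]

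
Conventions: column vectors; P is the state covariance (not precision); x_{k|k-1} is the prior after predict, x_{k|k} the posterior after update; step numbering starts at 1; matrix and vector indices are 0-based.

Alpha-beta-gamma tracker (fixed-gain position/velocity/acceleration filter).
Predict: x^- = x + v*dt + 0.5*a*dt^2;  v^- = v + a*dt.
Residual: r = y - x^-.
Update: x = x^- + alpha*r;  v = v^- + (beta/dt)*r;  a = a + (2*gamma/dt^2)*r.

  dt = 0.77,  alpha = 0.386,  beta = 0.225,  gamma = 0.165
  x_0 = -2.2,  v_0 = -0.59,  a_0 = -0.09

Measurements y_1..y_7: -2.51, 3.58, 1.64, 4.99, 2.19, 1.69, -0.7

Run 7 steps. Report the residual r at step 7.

resid = -7.8288

step 1: x_pred=-2.6810  r=0.1710  x^+=-2.6150  v^+=-0.6093  a^+=0.0052
step 2: x_pred=-3.0826  r=6.6626  x^+=-0.5109  v^+=1.3415  a^+=3.7135
step 3: x_pred=1.6230  r=0.0170  x^+=1.6295  v^+=4.2059  a^+=3.7230
step 4: x_pred=5.9718  r=-0.9818  x^+=5.5928  v^+=6.7857  a^+=3.1765
step 5: x_pred=11.7595  r=-9.5695  x^+=8.0657  v^+=6.4354  a^+=-2.1497
step 6: x_pred=12.3836  r=-10.6936  x^+=8.2559  v^+=1.6553  a^+=-8.1016
step 7: x_pred=7.1288  r=-7.8288  x^+=4.1069  v^+=-6.8705  a^+=-12.4590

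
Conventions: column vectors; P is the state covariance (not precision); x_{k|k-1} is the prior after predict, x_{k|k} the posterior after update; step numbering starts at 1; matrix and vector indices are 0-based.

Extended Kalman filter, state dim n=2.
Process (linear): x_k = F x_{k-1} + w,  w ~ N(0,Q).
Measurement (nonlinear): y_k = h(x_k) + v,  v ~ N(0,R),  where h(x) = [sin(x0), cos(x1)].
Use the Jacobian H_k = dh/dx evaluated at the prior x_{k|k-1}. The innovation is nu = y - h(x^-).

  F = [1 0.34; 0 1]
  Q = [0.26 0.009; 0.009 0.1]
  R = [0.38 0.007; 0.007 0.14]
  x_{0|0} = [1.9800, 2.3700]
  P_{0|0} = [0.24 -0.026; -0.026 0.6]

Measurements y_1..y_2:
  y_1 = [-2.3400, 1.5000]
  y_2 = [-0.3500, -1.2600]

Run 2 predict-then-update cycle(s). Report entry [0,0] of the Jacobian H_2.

step 1: x^-=[2.7858, 2.3700]  P^-=[0.5517 0.1870; 0.1870 0.7000]  H_jac=[-0.9374 0.0000; 0.0000 -0.6973]  S=[0.8647 0.1292; 0.1292 0.4803]  K=[-0.5808 -0.1152; -0.0530 -1.0019]  nu=[-2.6883, 2.2168]  x^+=[4.0918, 0.2914]  P^+=[0.2363 0.0290; 0.0290 0.2017]
step 2: x^-=[4.1909, 0.2914]  P^-=[0.5393 0.1065; 0.1065 0.3017]  H_jac=[-0.4982 0.0000; 0.0000 -0.2873]  S=[0.5139 0.0223; 0.0223 0.1649]  K=[-0.5179 -0.1158; -0.0810 -0.5147]  nu=[0.5171, -2.2178]  x^+=[4.1798, 1.3912]  P^+=[0.3966 0.0690; 0.0690 0.2528]

H_jac[0,0] = -0.4982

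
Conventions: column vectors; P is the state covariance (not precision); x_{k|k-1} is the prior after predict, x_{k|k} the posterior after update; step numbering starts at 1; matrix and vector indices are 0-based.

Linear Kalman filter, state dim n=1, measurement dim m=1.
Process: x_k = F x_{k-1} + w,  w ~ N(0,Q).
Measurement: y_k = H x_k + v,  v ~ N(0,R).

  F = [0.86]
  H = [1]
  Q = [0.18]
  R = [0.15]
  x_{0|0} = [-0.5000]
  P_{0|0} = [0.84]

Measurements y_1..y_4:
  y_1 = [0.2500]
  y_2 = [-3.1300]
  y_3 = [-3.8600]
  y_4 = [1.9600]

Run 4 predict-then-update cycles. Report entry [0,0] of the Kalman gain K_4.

K[0,0] = 0.6245

step 1: x^-=[-0.4300]  P^-=[0.8013]  S=[0.9513]  K=[0.8423]  nu=[0.6800]  x^+=[0.1428]  P^+=[0.1263]
step 2: x^-=[0.1228]  P^-=[0.2734]  S=[0.4234]  K=[0.6458]  nu=[-3.2528]  x^+=[-1.9777]  P^+=[0.0969]
step 3: x^-=[-1.7009]  P^-=[0.2516]  S=[0.4016]  K=[0.6265]  nu=[-2.1591]  x^+=[-3.0536]  P^+=[0.0940]
step 4: x^-=[-2.6261]  P^-=[0.2495]  S=[0.3995]  K=[0.6245]  nu=[4.5861]  x^+=[0.2381]  P^+=[0.0937]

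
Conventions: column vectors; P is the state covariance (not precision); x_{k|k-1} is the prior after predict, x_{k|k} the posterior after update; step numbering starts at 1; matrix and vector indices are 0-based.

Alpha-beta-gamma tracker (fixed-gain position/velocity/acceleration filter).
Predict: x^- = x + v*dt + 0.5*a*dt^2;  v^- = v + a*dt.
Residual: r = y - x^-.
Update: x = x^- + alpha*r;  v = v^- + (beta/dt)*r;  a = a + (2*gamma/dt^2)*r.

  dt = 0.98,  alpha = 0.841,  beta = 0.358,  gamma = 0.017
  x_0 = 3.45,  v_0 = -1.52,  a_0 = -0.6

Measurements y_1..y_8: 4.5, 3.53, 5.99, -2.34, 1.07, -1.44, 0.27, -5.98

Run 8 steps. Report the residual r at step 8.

step 1: x_pred=1.6723  r=2.8277  x^+=4.0504  v^+=-1.0750  a^+=-0.4999
step 2: x_pred=2.7568  r=0.7732  x^+=3.4071  v^+=-1.2825  a^+=-0.4725
step 3: x_pred=1.9233  r=4.0667  x^+=5.3434  v^+=-0.2600  a^+=-0.3286
step 4: x_pred=4.9309  r=-7.2709  x^+=-1.1839  v^+=-3.2380  a^+=-0.5860
step 5: x_pred=-4.6386  r=5.7086  x^+=0.1623  v^+=-1.7269  a^+=-0.3839
step 6: x_pred=-1.7144  r=0.2744  x^+=-1.4836  v^+=-2.0029  a^+=-0.3741
step 7: x_pred=-3.6261  r=3.8961  x^+=-0.3495  v^+=-0.9463  a^+=-0.2362
step 8: x_pred=-1.3902  r=-4.5898  x^+=-5.2502  v^+=-2.8544  a^+=-0.3987

resid = -4.5898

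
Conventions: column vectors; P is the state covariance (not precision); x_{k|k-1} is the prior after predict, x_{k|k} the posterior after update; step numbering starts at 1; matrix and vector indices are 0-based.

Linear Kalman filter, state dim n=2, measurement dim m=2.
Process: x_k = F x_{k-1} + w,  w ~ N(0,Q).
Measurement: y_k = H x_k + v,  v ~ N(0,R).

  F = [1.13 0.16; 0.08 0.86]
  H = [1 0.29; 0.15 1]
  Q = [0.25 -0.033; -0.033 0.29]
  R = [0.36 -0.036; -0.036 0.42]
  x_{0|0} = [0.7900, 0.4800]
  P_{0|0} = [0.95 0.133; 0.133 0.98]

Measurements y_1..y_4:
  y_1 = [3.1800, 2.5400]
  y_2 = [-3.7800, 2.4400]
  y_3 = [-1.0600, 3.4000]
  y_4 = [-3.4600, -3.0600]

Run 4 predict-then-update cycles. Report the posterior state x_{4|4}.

x_post = [-2.6691, -0.4766]

step 1: x^-=[0.9695, 0.4760]  P^-=[1.5362 0.3187; 0.3187 1.0392]  S=[2.1685 0.8283; 0.8283 1.5894]  K=[0.7730 -0.0574; 0.0308 0.6679]  nu=[2.0725, 1.9186]  x^+=[2.4614, 1.8212]  P^+=[0.3088 -0.0982; -0.0982 0.2941]
step 2: x^-=[3.0728, 1.7631]  P^-=[0.6163 -0.0613; -0.0613 0.4960]  S=[0.9825 0.1363; 0.1363 0.9115]  K=[0.6173 -0.0582; 0.0101 0.5326]  nu=[-7.3641, 0.2159]  x^+=[-1.4856, 1.8038]  P^+=[0.2487 -0.0840; -0.0840 0.2359]
step 3: x^-=[-1.3901, 1.4324]  P^-=[0.5432 -0.0607; -0.0607 0.4545]  S=[0.9062 0.1139; 0.1139 0.8685]  K=[0.5867 -0.0531; 0.0142 0.5110]  nu=[-0.0853, 2.1761]  x^+=[-1.5556, 2.5431]  P^+=[0.2360 -0.0788; -0.0788 0.2259]
step 4: x^-=[-1.3509, 2.0627]  P^-=[0.5286 -0.0582; -0.0582 0.4478]  S=[0.8925 0.1124; 0.1124 0.8622]  K=[0.5798 -0.0511; 0.0164 0.5071]  nu=[-2.7072, -4.9200]  x^+=[-2.6691, -0.4766]  P^+=[0.2330 -0.0773; -0.0773 0.2240]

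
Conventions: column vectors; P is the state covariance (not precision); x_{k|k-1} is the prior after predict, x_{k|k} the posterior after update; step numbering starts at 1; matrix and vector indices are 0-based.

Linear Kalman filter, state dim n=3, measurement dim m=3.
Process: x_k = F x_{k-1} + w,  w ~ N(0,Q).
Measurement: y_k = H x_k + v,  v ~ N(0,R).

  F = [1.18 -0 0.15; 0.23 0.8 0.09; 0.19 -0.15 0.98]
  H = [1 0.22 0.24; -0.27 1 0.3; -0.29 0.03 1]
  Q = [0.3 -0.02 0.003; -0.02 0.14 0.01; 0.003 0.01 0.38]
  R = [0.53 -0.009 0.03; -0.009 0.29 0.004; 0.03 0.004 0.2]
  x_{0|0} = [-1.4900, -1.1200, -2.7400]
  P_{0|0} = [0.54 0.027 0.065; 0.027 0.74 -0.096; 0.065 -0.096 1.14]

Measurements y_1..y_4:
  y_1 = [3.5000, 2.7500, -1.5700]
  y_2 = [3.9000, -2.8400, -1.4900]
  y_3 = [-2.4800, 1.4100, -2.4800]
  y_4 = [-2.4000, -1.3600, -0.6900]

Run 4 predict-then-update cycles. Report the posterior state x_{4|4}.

step 1: x^-=[-2.1692, -1.4853, -2.8003]  P^-=[1.1006 0.1651 0.3660; 0.1651 0.6502 -0.0097; 0.3660 -0.0097 1.5619]  S=[1.9993 0.1877 0.4228; 0.1877 1.0068 0.3886; 0.4228 0.3886 1.6393]  K=[0.6454 -0.0995 -0.1112; 0.1366 0.6558 -0.2139; 0.1923 -0.0020 0.8387]  nu=[6.6680, 4.4897, 0.6458]  x^+=[1.6159, 2.2316, -0.9849]  P^+=[0.3136 0.0235 0.0870; 0.0235 0.2050 -0.0354; 0.0870 -0.0354 0.1998]
step 2: x^-=[1.7590, 2.0683, -0.9930]  P^-=[0.7720 0.0979 0.2024; 0.0979 0.2966 0.0133; 0.2024 0.0133 0.6293]  S=[1.4942 0.0369 0.1471; 0.0369 0.6218 0.1741; 0.1471 0.1741 0.7762]  K=[0.5769 -0.0821 -0.1148; 0.1130 0.4720 -0.1353; 0.1691 0.0321 0.6964]  nu=[1.9243, -4.1355, -0.0490]  x^+=[3.2145, 0.3403, -0.8344]  P^+=[0.2799 0.0238 0.0745; 0.0238 0.1475 -0.0193; 0.0745 -0.0193 0.1667]
step 3: x^-=[3.6679, 0.9365, -0.2580]  P^-=[0.7199 0.0888 0.1747; 0.0888 0.2596 0.0252; 0.1747 0.0252 0.5855]  S=[1.4218 0.0283 0.1288; 0.0283 0.5937 0.1804; 0.1288 0.1804 0.7449]  K=[0.5620 -0.0798 -0.1199; 0.1086 0.4396 -0.1155; 0.1632 0.0445 0.6800]  nu=[-6.2920, 1.5412, -1.1864]  x^+=[0.1510, 1.0676, -2.0229]  P^+=[0.2728 0.0237 0.0709; 0.0237 0.1370 -0.0153; 0.0709 -0.0153 0.1621]
step 4: x^-=[-0.1253, 0.7068, -2.1139]  P^-=[0.7085 0.0867 0.1682; 0.0867 0.2529 0.0279; 0.1682 0.0279 0.5782]  S=[1.4059 0.0266 0.1249; 0.0266 0.5893 0.1828; 0.1249 0.1828 0.7406]  K=[0.5585 -0.0795 -0.1214; 0.1077 0.4332 -0.1111; 0.1617 0.0474 0.6770]  nu=[-1.9229, -1.4664, 1.3664]  x^+=[-1.2486, -0.2874, -1.5692]  P^+=[0.2711 0.0236 0.0701; 0.0236 0.1349 -0.0145; 0.0701 -0.0145 0.1612]

x_post = [-1.2486, -0.2874, -1.5692]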